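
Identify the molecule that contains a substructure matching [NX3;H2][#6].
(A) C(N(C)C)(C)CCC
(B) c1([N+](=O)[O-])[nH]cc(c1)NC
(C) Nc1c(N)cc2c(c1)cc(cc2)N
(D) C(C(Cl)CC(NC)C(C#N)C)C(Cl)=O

C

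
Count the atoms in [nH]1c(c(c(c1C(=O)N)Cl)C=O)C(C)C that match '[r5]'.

The query [r5] means: r5 matches atoms in a five-membered ring.
Check the 14 heavy atoms by environment: 1× n (aromatic, in 5-ring) → match; 4× c (aromatic, in 5-ring) → match; 5× C (acyclic) → no; 2× O (acyclic) → no; 1× Cl (acyclic) → no; 1× N (acyclic) → no.
Summing the matching environments: 1 + 4 = 5 matching atoms.

5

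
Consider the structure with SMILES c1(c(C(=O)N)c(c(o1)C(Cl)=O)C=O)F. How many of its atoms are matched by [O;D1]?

3

The query [O;D1] means: aliphatic oxygen bonded to exactly one heavy atom.
Check the 14 heavy atoms by environment: 1× o (aromatic, D2) → no; 4× c (aromatic, D3) → no; 2× C (D3) → no; 3× O (D1) → match; 1× N (D1) → no; 1× Cl (D1) → no; 1× F (D1) → no; 1× C (D2) → no.
That gives 3 matching atoms.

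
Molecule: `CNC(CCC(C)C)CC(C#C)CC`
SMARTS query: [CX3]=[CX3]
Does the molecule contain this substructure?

The pattern [CX3]=[CX3] describes a non-aromatic C=C double bond between two sp2 carbons — an alkene.
The closest candidate here is an ethynyl group (-C#CH), but the C-C bond is a triple bond, not a double bond. No other fragment satisfies the full query, so there is no match.

No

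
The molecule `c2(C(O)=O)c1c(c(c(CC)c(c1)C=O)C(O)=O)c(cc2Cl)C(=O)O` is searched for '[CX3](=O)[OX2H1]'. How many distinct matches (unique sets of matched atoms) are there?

3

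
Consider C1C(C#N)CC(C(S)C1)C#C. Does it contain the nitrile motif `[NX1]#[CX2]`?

Yes

The pattern [NX1]#[CX2] describes a nitrogen triple-bonded to a two-connected carbon — a nitrile.
The molecule carries a nitrile (-C#N), whose atoms satisfy every constraint of the query, so the pattern matches.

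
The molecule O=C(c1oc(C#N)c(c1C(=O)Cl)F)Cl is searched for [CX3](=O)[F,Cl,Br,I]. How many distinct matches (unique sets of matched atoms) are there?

[CX3](=O)[F,Cl,Br,I] is the SMARTS for an acyl halide: a carbonyl carbon bonded to a halogen.
The molecule carries 2 separate instances of an acyl chloride (-C(=O)Cl) meeting every constraint; each maps to a distinct set of atoms, giving 2 matches.

2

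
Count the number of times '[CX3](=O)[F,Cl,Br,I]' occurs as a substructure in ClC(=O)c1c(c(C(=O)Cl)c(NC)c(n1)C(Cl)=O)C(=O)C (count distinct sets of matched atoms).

3

[CX3](=O)[F,Cl,Br,I] is the SMARTS for an acyl halide: a carbonyl carbon bonded to a halogen.
The molecule carries 3 separate instances of an acyl chloride (-C(=O)Cl) meeting every constraint; each maps to a distinct set of atoms, giving 3 matches.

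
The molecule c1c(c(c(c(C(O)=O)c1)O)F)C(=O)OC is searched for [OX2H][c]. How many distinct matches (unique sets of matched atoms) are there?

1

[OX2H][c] is the SMARTS for a phenol: a hydroxyl oxygen attached to an aromatic carbon.
Exactly one fragment in the molecule meets all constraints, giving 1 match.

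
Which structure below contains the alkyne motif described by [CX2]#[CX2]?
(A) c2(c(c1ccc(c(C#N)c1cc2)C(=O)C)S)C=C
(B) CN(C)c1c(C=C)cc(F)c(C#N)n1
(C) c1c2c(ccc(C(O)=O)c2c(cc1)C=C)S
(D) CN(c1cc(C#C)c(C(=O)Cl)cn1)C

D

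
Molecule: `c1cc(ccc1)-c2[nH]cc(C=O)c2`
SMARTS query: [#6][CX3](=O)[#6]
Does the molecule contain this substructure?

The pattern [#6][CX3](=O)[#6] describes a carbonyl carbon (no H) flanked by two carbons — a ketone.
The closest candidate here is an aldehyde (-CHO), but the carbonyl carbon has H1, so it is not flanked by two carbons. No other fragment satisfies the full query, so there is no match.

No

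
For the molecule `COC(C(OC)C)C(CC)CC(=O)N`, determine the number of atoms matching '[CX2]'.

Check the 14 heavy atoms by environment: 9× C (X4) → no; 2× O (X2) → no; 1× C (X3) → no; 1× O (X1) → no; 1× N (X3) → no.
No environment satisfies the query, so 0 matching atoms.

0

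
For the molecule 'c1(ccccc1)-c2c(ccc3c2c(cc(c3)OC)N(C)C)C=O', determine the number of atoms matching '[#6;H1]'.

The query [#6;H1] means: any carbon bearing exactly one hydrogen.
Check the 23 heavy atoms by environment: 7× c (aromatic, H0) → no; 9× c (aromatic, H1) → match; 1× C (H1) → match; 2× O (H0) → no; 3× C (H3) → no; 1× N (H0) → no.
Summing the matching environments: 9 + 1 = 10 matching atoms.

10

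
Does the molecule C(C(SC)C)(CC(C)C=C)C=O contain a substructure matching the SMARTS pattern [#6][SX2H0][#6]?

Yes

The pattern [#6][SX2H0][#6] describes an aliphatic sulfur bridging two carbons with no H on the sulfur — a thioether.
The molecule carries a methylthio ether (-SCH3), whose atoms satisfy every constraint of the query, so the pattern matches.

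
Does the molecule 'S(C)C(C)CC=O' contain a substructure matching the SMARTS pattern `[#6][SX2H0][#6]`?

Yes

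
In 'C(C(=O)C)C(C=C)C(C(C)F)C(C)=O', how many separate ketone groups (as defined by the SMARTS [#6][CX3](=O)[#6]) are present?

2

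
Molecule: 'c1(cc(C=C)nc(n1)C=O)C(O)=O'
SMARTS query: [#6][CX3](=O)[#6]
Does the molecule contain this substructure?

No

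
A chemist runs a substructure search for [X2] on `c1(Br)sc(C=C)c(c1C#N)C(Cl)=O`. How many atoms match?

2

The query [X2] means: any atom with exactly two total connections (bonds + H).
Check the 13 heavy atoms by environment: 1× s (aromatic, X2) → match; 4× c (aromatic, X3) → no; 3× C (X3) → no; 1× O (X1) → no; 1× Cl (X1) → no; 1× Br (X1) → no; 1× C (X2) → match; 1× N (X1) → no.
Summing the matching environments: 1 + 1 = 2 matching atoms.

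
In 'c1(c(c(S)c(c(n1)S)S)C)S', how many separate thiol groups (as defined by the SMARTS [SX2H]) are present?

4

[SX2H] is the SMARTS for a thiol: an aliphatic sulfur with two connections, one being H.
The molecule carries 4 separate instances of a thiol (-SH) meeting every constraint; each maps to a distinct set of atoms, giving 4 matches.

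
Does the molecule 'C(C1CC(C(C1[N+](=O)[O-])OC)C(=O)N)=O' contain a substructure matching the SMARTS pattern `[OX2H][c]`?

No

The pattern [OX2H][c] describes a hydroxyl oxygen attached to an aromatic carbon — a phenol.
The closest candidate here is a methoxy ether (-OCH3), but the oxygen has H0, not H1. No other fragment satisfies the full query, so there is no match.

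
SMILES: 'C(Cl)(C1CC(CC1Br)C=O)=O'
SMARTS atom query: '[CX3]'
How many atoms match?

The query [CX3] means: C with X3: aliphatic carbon with exactly 3 total connections.
Check the 11 heavy atoms by environment: 5× C (X4) → no; 1× Br (X1) → no; 2× C (X3) → match; 2× O (X1) → no; 1× Cl (X1) → no.
That gives 2 matching atoms.

2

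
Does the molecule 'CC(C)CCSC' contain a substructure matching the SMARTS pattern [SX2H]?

The pattern [SX2H] describes an aliphatic sulfur with two connections, one being H — a thiol.
The closest candidate here is a methylthio ether (-SCH3), but the sulfur has H0 (bonded to two carbons), not H1. No other fragment satisfies the full query, so there is no match.

No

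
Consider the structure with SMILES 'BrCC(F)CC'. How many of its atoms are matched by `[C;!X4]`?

0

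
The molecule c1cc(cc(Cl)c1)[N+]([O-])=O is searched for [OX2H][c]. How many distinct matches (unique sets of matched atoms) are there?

0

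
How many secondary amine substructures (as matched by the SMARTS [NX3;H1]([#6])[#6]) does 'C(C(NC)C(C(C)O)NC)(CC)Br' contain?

2

[NX3;H1]([#6])[#6] is the SMARTS for a secondary amine: a trivalent nitrogen with one H, bonded to two carbons.
The molecule carries 2 separate instances of an N-methylamino group (-NHCH3) meeting every constraint; each maps to a distinct set of atoms, giving 2 matches.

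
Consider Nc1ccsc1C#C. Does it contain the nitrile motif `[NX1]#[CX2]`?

The pattern [NX1]#[CX2] describes a nitrogen triple-bonded to a two-connected carbon — a nitrile.
The closest candidate here is a primary amino group (-NH2), but the nitrogen is NX3 (three connections), not NX1 triple-bonded. No other fragment satisfies the full query, so there is no match.

No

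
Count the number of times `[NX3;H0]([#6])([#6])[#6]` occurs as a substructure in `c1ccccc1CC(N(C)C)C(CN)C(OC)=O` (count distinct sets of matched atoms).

1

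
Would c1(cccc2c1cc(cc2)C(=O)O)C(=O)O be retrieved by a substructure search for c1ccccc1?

Yes

The pattern c1ccccc1 describes six aromatic carbons in a ring — a benzene ring.
The required atom environment is present in the molecule, so the pattern matches.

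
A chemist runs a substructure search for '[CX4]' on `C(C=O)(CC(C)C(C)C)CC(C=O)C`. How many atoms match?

10

The query [CX4] means: C with X4: aliphatic carbon with exactly 4 total connections (bonds + H).
Check the 14 heavy atoms by environment: 10× C (X4) → match; 2× C (X3) → no; 2× O (X1) → no.
That gives 10 matching atoms.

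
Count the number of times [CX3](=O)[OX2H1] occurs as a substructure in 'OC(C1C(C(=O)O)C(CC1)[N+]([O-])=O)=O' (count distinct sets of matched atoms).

2

[CX3](=O)[OX2H1] is the SMARTS for a carboxylic acid: an sp2 carbon double-bonded to O and single-bonded to an -OH oxygen.
The molecule carries 2 separate instances of a carboxylic acid group (-C(=O)OH) meeting every constraint; each maps to a distinct set of atoms, giving 2 matches.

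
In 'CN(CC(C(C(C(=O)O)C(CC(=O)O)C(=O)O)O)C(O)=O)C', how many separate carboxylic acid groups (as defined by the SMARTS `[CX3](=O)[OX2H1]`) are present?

4

[CX3](=O)[OX2H1] is the SMARTS for a carboxylic acid: an sp2 carbon double-bonded to O and single-bonded to an -OH oxygen.
The molecule carries 4 separate instances of a carboxylic acid group (-C(=O)OH) meeting every constraint; each maps to a distinct set of atoms, giving 4 matches.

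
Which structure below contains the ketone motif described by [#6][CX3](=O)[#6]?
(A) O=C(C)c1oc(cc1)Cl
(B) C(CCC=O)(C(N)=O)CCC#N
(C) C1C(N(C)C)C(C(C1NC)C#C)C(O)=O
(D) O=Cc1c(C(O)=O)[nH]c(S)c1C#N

[#6][CX3](=O)[#6] describes a carbonyl carbon (no H) flanked by two carbons (a ketone).
(A) contains an acetyl/ketone group (-C(=O)CH3), which satisfies every atom and bond constraint.
(B) has an aldehyde (-CHO) but the carbonyl carbon has H1, so it is not flanked by two carbons.
(C) has a carboxylic acid group (-C(=O)OH) but one neighbour of the carbonyl carbon is O, not C.
(D) has a carboxylic acid group (-C(=O)OH) but one neighbour of the carbonyl carbon is O, not C.
So the answer is (A).

A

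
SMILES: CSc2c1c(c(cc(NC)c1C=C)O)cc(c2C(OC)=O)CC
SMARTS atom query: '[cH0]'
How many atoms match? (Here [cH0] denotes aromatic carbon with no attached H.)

8

Check the 23 heavy atoms by environment: 8× c (aromatic, H0) → match; 2× c (aromatic, H1) → no; 2× C (H2) → no; 4× C (H3) → no; 1× S (H0) → no; 1× O (H1) → no; 1× C (H1) → no; 1× N (H1) → no; 1× C (H0) → no; 2× O (H0) → no.
That gives 8 matching atoms.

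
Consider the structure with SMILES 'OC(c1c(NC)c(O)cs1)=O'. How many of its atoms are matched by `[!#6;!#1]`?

5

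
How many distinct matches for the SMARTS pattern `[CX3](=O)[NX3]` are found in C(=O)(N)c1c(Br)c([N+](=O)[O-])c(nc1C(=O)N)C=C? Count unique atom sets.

2

[CX3](=O)[NX3] is the SMARTS for an amide: a carbonyl carbon bonded to a trivalent nitrogen.
The molecule carries 2 separate instances of a primary amide (-C(=O)NH2) meeting every constraint; each maps to a distinct set of atoms, giving 2 matches.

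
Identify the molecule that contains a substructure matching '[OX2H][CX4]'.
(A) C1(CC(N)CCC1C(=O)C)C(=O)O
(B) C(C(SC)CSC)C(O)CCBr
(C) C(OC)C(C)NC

[OX2H][CX4] describes a hydroxyl oxygen bound to an sp3 (X4) carbon (an aliphatic alcohol).
(A) has a carboxylic acid group (-C(=O)OH) but the -OH is on a CX3 carbonyl carbon, not a CX4 carbon.
(B) contains a hydroxyl group (-OH), which satisfies every atom and bond constraint.
(C) has a methoxy ether (-OCH3) but the oxygen has H0 (ether), not H1.
So the answer is (B).

B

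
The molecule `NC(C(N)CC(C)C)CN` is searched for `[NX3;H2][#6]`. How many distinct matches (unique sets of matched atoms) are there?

[NX3;H2][#6] is the SMARTS for a primary amine: a trivalent nitrogen with two H attached to carbon.
The molecule carries 3 separate instances of a primary amino group (-NH2) meeting every constraint; each maps to a distinct set of atoms, giving 3 matches.

3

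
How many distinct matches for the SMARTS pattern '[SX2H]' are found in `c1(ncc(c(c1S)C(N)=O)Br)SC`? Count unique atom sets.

1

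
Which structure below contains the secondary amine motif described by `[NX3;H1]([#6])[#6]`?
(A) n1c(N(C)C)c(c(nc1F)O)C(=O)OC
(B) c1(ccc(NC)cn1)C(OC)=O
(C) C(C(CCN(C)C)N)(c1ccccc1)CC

B

[NX3;H1]([#6])[#6] describes a trivalent nitrogen with one H, bonded to two carbons (a secondary amine).
(A) has a dimethylamino group (-N(CH3)2) but the nitrogen has H0, not H1.
(B) contains an N-methylamino group (-NHCH3), which satisfies every atom and bond constraint.
(C) has a primary amino group (-NH2) but the nitrogen has H2 and only one carbon neighbour.
So the answer is (B).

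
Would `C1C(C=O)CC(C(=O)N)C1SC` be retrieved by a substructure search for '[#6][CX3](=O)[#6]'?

The pattern [#6][CX3](=O)[#6] describes a carbonyl carbon (no H) flanked by two carbons — a ketone.
The closest candidate here is an aldehyde (-CHO), but the carbonyl carbon has H1, so it is not flanked by two carbons. No other fragment satisfies the full query, so there is no match.

No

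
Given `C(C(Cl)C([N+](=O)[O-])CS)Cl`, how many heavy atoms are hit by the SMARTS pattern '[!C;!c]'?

6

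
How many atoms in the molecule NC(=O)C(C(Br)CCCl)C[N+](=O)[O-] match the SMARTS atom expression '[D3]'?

The query [D3] means: atom with exactly three heavy-atom neighbours.
Check the 13 heavy atoms by environment: 3× C (D2) → no; 3× C (D3) → match; 1× N (charge +1, D3) → match; 1× O (charge -1, D1) → no; 2× O (D1) → no; 1× N (D1) → no; 1× Br (D1) → no; 1× Cl (D1) → no.
Summing the matching environments: 3 + 1 = 4 matching atoms.

4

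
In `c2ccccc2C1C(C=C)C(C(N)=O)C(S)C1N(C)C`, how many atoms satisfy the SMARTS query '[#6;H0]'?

2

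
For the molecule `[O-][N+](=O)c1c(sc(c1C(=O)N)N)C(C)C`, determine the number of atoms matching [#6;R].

4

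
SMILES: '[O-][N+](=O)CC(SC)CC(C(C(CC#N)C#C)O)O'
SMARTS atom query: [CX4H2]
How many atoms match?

3

The query [CX4H2] means: sp3 carbon (X4) with exactly two hydrogens.
Check the 18 heavy atoms by environment: 3× C (H2, X4) → match; 4× C (H1, X4) → no; 2× O (H1, X2) → no; 1× S (H0, X2) → no; 1× C (H3, X4) → no; 2× C (H0, X2) → no; 1× C (H1, X2) → no; 1× N (charge +1, H0, X3) → no; 1× O (charge -1, H0, X1) → no; 1× O (H0, X1) → no; 1× N (H0, X1) → no.
That gives 3 matching atoms.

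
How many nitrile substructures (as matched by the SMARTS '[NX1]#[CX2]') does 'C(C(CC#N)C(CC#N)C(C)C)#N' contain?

3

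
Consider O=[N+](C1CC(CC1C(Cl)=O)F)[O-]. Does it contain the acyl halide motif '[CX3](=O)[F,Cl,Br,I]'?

Yes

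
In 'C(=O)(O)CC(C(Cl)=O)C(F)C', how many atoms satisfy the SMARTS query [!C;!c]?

5

Check the 11 heavy atoms by environment: 6× C → no; 1× F → match; 3× O → match; 1× Cl → match.
Summing the matching environments: 1 + 3 + 1 = 5 matching atoms.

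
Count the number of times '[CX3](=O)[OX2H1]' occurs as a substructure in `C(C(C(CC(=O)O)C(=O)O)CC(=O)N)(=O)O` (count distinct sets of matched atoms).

3

[CX3](=O)[OX2H1] is the SMARTS for a carboxylic acid: an sp2 carbon double-bonded to O and single-bonded to an -OH oxygen.
The molecule carries 3 separate instances of a carboxylic acid group (-C(=O)OH) meeting every constraint; each maps to a distinct set of atoms, giving 3 matches.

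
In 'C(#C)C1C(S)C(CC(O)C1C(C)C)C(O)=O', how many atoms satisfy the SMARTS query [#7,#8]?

The query [#7,#8] means: nitrogen or oxygen (comma = OR).
Check the 16 heavy atoms by environment: 12× C → no; 1× S → no; 3× O → match.
That gives 3 matching atoms.

3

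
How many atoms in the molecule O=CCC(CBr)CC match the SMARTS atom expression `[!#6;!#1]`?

The query [!#6;!#1] means: not carbon and not hydrogen — any heteroatom.
Check the 8 heavy atoms by environment: 6× C → no; 1× O → match; 1× Br → match.
Summing the matching environments: 1 + 1 = 2 matching atoms.

2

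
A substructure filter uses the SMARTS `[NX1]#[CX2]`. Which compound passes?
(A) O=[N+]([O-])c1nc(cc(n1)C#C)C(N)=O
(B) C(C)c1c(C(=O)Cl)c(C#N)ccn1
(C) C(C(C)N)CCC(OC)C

[NX1]#[CX2] describes a nitrogen triple-bonded to a two-connected carbon (a nitrile).
(A) has a primary amide (-C(=O)NH2) but the nitrogen is NX3, not NX1.
(B) contains a nitrile (-C#N), which satisfies every atom and bond constraint.
(C) has a primary amino group (-NH2) but the nitrogen is NX3 (three connections), not NX1 triple-bonded.
So the answer is (B).

B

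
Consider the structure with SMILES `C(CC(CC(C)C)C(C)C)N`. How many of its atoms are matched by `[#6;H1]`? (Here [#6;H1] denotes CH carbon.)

Check the 11 heavy atoms by environment: 4× C (H3) → no; 3× C (H1) → match; 3× C (H2) → no; 1× N (H2) → no.
That gives 3 matching atoms.

3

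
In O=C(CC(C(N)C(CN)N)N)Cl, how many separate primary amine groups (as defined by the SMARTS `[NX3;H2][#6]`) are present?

[NX3;H2][#6] is the SMARTS for a primary amine: a trivalent nitrogen with two H attached to carbon.
The molecule carries 4 separate instances of a primary amino group (-NH2) meeting every constraint; each maps to a distinct set of atoms, giving 4 matches.

4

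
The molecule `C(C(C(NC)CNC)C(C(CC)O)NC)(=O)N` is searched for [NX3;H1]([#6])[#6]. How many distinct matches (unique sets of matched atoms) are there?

[NX3;H1]([#6])[#6] is the SMARTS for a secondary amine: a trivalent nitrogen with one H, bonded to two carbons.
The molecule carries 3 separate instances of an N-methylamino group (-NHCH3) meeting every constraint; each maps to a distinct set of atoms, giving 3 matches.

3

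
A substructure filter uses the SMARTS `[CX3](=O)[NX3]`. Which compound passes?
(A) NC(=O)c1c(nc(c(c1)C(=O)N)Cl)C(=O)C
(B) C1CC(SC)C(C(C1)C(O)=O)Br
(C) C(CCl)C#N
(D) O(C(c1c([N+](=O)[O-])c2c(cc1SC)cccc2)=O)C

[CX3](=O)[NX3] describes a carbonyl carbon bonded to a trivalent nitrogen (an amide).
(A) contains a primary amide (-C(=O)NH2), which satisfies every atom and bond constraint.
(B) has a carboxylic acid group (-C(=O)OH) but the carbonyl is bonded to O, not to an NX3 nitrogen.
(C) has a nitrile (-C#N) but the nitrile N is NX1 (triple-bonded), not NX3.
(D) has a methyl-ester group (-C(=O)OCH3) but the carbonyl is bonded to O, not to an NX3 nitrogen.
So the answer is (A).

A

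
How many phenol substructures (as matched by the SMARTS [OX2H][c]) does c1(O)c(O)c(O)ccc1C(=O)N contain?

[OX2H][c] is the SMARTS for a phenol: a hydroxyl oxygen attached to an aromatic carbon.
The molecule carries 3 separate instances of a hydroxyl group (-OH) meeting every constraint; each maps to a distinct set of atoms, giving 3 matches.

3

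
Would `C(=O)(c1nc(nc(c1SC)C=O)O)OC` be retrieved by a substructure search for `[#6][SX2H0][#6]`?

Yes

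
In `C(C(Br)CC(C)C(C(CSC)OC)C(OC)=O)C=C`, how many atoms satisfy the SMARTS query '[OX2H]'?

0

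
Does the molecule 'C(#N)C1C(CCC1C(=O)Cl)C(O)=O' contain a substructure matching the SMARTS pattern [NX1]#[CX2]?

Yes

The pattern [NX1]#[CX2] describes a nitrogen triple-bonded to a two-connected carbon — a nitrile.
The molecule carries a nitrile (-C#N), whose atoms satisfy every constraint of the query, so the pattern matches.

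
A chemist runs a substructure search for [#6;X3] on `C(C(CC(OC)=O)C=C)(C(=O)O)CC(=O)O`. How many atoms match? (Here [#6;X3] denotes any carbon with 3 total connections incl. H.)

The query [#6;X3] means: any carbon (aromatic or not) with three total connections.
Check the 16 heavy atoms by environment: 5× C (X4) → no; 5× C (X3) → match; 3× O (X1) → no; 3× O (X2) → no.
That gives 5 matching atoms.

5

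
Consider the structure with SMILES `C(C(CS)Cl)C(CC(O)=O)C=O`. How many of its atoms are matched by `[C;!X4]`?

2

The query [C;!X4] means: aliphatic carbon that does not have four total connections.
Check the 12 heavy atoms by environment: 5× C (X4) → no; 1× S (X2) → no; 2× C (X3) → match; 2× O (X1) → no; 1× O (X2) → no; 1× Cl (X1) → no.
That gives 2 matching atoms.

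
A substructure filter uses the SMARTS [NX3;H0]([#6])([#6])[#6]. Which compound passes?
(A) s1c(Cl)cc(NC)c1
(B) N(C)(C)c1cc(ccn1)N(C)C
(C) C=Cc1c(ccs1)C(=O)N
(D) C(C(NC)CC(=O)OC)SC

B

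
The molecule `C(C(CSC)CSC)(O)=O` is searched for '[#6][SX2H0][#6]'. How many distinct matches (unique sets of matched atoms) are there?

2

[#6][SX2H0][#6] is the SMARTS for a thioether: an aliphatic sulfur bridging two carbons with no H on the sulfur.
The molecule carries 2 separate instances of a methylthio ether (-SCH3) meeting every constraint; each maps to a distinct set of atoms, giving 2 matches.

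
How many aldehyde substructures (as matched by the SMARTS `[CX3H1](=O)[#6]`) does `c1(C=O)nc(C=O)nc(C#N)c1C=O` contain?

3

[CX3H1](=O)[#6] is the SMARTS for an aldehyde: an sp2 carbon with one H, double-bonded to O and single-bonded to carbon.
The molecule carries 3 separate instances of an aldehyde (-CHO) meeting every constraint; each maps to a distinct set of atoms, giving 3 matches.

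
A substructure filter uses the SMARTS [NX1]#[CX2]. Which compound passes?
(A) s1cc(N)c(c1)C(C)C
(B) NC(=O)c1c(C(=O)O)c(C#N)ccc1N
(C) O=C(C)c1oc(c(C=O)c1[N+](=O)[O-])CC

[NX1]#[CX2] describes a nitrogen triple-bonded to a two-connected carbon (a nitrile).
(A) has a primary amino group (-NH2) but the nitrogen is NX3 (three connections), not NX1 triple-bonded.
(B) contains a nitrile (-C#N), which satisfies every atom and bond constraint.
(C) has a nitro group (-[N+](=O)[O-]) but there is no C#N triple bond.
So the answer is (B).

B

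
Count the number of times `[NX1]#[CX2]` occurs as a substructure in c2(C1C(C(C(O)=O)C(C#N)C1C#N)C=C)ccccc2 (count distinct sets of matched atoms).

2

[NX1]#[CX2] is the SMARTS for a nitrile: a nitrogen triple-bonded to a two-connected carbon.
The molecule carries 2 separate instances of a nitrile (-C#N) meeting every constraint; each maps to a distinct set of atoms, giving 2 matches.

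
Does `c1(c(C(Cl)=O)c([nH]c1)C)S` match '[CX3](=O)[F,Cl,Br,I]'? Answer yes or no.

Yes

The pattern [CX3](=O)[F,Cl,Br,I] describes a carbonyl carbon bonded to a halogen — an acyl halide.
The molecule carries an acyl chloride (-C(=O)Cl), whose atoms satisfy every constraint of the query, so the pattern matches.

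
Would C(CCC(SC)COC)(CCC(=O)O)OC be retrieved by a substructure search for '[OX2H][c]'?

No

The pattern [OX2H][c] describes a hydroxyl oxygen attached to an aromatic carbon — a phenol.
The closest candidate here is a methoxy ether (-OCH3), but the oxygen has H0, not H1. No other fragment satisfies the full query, so there is no match.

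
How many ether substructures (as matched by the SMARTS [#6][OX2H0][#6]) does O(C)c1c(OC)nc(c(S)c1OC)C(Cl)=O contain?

3

[#6][OX2H0][#6] is the SMARTS for an ether: an aliphatic oxygen bridging two carbons with no H on the oxygen.
The molecule carries 3 separate instances of a methoxy ether (-OCH3) meeting every constraint; each maps to a distinct set of atoms, giving 3 matches.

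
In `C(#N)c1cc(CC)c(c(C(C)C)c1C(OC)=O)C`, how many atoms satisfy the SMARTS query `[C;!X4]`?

The query [C;!X4] means: aliphatic carbon that does not have four total connections.
Check the 18 heavy atoms by environment: 6× c (aromatic, X3) → no; 1× C (X2) → match; 1× N (X1) → no; 7× C (X4) → no; 1× C (X3) → match; 1× O (X1) → no; 1× O (X2) → no.
Summing the matching environments: 1 + 1 = 2 matching atoms.

2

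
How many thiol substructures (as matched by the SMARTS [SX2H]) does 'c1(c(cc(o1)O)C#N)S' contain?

[SX2H] is the SMARTS for a thiol: an aliphatic sulfur with two connections, one being H.
Exactly one fragment in the molecule meets all constraints, giving 1 match.

1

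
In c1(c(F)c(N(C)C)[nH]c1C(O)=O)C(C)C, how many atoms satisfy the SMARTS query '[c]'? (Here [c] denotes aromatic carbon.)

4

The query [c] means: lowercase c matches aromatic carbon only.
Check the 15 heavy atoms by environment: 1× n (aromatic) → no; 4× c (aromatic) → match; 1× F → no; 1× N → no; 6× C → no; 2× O → no.
That gives 4 matching atoms.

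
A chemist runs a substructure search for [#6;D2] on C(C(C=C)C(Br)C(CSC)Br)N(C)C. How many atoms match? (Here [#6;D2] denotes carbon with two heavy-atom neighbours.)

3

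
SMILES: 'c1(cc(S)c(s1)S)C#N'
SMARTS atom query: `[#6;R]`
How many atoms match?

4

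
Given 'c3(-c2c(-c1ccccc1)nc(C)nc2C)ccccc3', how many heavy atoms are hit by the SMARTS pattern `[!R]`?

The query [!R] means: !R matches any atom not in a ring.
Check the 20 heavy atoms by environment: 2× n (aromatic, in 6-ring) → no; 16× c (aromatic, in 6-ring) → no; 2× C (acyclic) → match.
That gives 2 matching atoms.

2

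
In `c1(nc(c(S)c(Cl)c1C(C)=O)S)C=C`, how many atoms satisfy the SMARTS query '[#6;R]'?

5

The query [#6;R] means: carbon that is part of a ring.
Check the 14 heavy atoms by environment: 1× n (aromatic, in 6-ring) → no; 5× c (aromatic, in 6-ring) → match; 4× C (acyclic) → no; 1× O (acyclic) → no; 2× S (acyclic) → no; 1× Cl (acyclic) → no.
That gives 5 matching atoms.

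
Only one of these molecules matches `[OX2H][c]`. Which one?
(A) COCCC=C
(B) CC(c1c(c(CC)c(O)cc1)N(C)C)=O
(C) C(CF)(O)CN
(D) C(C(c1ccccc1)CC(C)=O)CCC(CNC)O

B

[OX2H][c] describes a hydroxyl oxygen attached to an aromatic carbon (a phenol).
(A) has a methoxy ether (-OCH3) but the oxygen has H0, not H1.
(B) contains a hydroxyl group (-OH), which satisfies every atom and bond constraint.
(C) has a hydroxyl group (-OH) but the -OH is on an aliphatic carbon, not an aromatic c.
(D) has a hydroxyl group (-OH) but the -OH is on an aliphatic carbon, not an aromatic c.
So the answer is (B).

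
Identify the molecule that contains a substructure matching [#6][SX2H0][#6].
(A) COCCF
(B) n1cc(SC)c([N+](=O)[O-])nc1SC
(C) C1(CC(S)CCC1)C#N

B

[#6][SX2H0][#6] describes an aliphatic sulfur bridging two carbons with no H on the sulfur (a thioether).
(A) has a methoxy ether (-OCH3) but the bridging atom is O, not S.
(B) contains a methylthio ether (-SCH3), which satisfies every atom and bond constraint.
(C) has a thiol (-SH) but the sulfur has H1, not H0 bridging two carbons.
So the answer is (B).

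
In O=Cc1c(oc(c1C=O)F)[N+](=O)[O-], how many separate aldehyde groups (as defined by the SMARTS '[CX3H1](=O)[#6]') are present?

[CX3H1](=O)[#6] is the SMARTS for an aldehyde: an sp2 carbon with one H, double-bonded to O and single-bonded to carbon.
The molecule carries 2 separate instances of an aldehyde (-CHO) meeting every constraint; each maps to a distinct set of atoms, giving 2 matches.

2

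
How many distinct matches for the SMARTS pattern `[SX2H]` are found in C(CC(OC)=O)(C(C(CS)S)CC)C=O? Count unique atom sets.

[SX2H] is the SMARTS for a thiol: an aliphatic sulfur with two connections, one being H.
The molecule carries 2 separate instances of a thiol (-SH) meeting every constraint; each maps to a distinct set of atoms, giving 2 matches.

2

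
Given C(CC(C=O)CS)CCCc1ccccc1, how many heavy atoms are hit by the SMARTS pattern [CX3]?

1

The query [CX3] means: C with X3: aliphatic carbon with exactly 3 total connections.
Check the 16 heavy atoms by environment: 7× C (X4) → no; 1× S (X2) → no; 1× C (X3) → match; 1× O (X1) → no; 6× c (aromatic, X3) → no.
That gives 1 matching atom.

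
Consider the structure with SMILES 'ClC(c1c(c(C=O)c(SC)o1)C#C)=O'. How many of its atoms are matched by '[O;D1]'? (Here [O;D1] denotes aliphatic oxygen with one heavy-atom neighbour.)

The query [O;D1] means: aliphatic oxygen bonded to exactly one heavy atom.
Check the 14 heavy atoms by environment: 1× o (aromatic, D2) → no; 4× c (aromatic, D3) → no; 2× C (D2) → no; 2× C (D1) → no; 1× C (D3) → no; 2× O (D1) → match; 1× Cl (D1) → no; 1× S (D2) → no.
That gives 2 matching atoms.

2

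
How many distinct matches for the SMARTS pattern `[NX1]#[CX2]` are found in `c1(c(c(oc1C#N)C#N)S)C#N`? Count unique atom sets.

[NX1]#[CX2] is the SMARTS for a nitrile: a nitrogen triple-bonded to a two-connected carbon.
The molecule carries 3 separate instances of a nitrile (-C#N) meeting every constraint; each maps to a distinct set of atoms, giving 3 matches.

3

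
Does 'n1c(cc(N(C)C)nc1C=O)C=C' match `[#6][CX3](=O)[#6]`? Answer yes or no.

The pattern [#6][CX3](=O)[#6] describes a carbonyl carbon (no H) flanked by two carbons — a ketone.
The closest candidate here is an aldehyde (-CHO), but the carbonyl carbon has H1, so it is not flanked by two carbons. No other fragment satisfies the full query, so there is no match.

No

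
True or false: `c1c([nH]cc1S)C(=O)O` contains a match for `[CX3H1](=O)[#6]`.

The pattern [CX3H1](=O)[#6] describes an sp2 carbon with one H, double-bonded to O and single-bonded to carbon — an aldehyde.
The closest candidate here is a carboxylic acid group (-C(=O)OH), but the carbonyl carbon has H0 and is bonded to O, not H1. No other fragment satisfies the full query, so there is no match.

False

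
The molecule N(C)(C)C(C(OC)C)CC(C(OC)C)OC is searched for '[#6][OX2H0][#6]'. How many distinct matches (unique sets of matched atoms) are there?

[#6][OX2H0][#6] is the SMARTS for an ether: an aliphatic oxygen bridging two carbons with no H on the oxygen.
The molecule carries 3 separate instances of a methoxy ether (-OCH3) meeting every constraint; each maps to a distinct set of atoms, giving 3 matches.

3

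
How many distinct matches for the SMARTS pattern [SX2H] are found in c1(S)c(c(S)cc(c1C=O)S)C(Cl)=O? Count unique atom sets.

3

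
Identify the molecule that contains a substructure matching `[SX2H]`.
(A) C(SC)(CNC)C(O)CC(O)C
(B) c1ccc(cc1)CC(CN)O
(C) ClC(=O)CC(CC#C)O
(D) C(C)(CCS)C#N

[SX2H] describes an aliphatic sulfur with two connections, one being H (a thiol).
(A) has a hydroxyl group (-OH) but it is an -OH, not an -SH.
(B) has a hydroxyl group (-OH) but it is an -OH, not an -SH.
(C) has a hydroxyl group (-OH) but it is an -OH, not an -SH.
(D) contains a thiol (-SH), which satisfies every atom and bond constraint.
So the answer is (D).

D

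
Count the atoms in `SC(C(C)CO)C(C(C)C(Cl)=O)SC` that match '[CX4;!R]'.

The query [CX4;!R] means: aliphatic carbon with four total connections, not in a ring.
Check the 14 heavy atoms by environment: 8× C (X4, acyclic) → match; 1× C (X3, acyclic) → no; 1× O (X1, acyclic) → no; 1× Cl (X1, acyclic) → no; 2× S (X2, acyclic) → no; 1× O (X2, acyclic) → no.
That gives 8 matching atoms.

8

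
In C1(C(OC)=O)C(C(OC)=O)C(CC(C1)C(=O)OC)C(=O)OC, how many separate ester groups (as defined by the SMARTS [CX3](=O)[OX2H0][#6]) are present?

[CX3](=O)[OX2H0][#6] is the SMARTS for an ester: a carbonyl carbon bonded to an oxygen that is itself bonded to carbon (no H on that O).
The molecule carries 4 separate instances of a methyl-ester group (-C(=O)OCH3) meeting every constraint; each maps to a distinct set of atoms, giving 4 matches.

4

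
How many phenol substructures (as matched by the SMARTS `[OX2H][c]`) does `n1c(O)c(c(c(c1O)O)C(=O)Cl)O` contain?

4

[OX2H][c] is the SMARTS for a phenol: a hydroxyl oxygen attached to an aromatic carbon.
The molecule carries 4 separate instances of a hydroxyl group (-OH) meeting every constraint; each maps to a distinct set of atoms, giving 4 matches.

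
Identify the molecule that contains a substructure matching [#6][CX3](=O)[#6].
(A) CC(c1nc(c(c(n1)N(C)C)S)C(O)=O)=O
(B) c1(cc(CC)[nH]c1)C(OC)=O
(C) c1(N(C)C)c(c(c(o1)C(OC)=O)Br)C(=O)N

[#6][CX3](=O)[#6] describes a carbonyl carbon (no H) flanked by two carbons (a ketone).
(A) contains an acetyl/ketone group (-C(=O)CH3), which satisfies every atom and bond constraint.
(B) has a methyl-ester group (-C(=O)OCH3) but one neighbour of the carbonyl carbon is O, not C.
(C) has a primary amide (-C(=O)NH2) but one neighbour of the carbonyl carbon is N, not C.
So the answer is (A).

A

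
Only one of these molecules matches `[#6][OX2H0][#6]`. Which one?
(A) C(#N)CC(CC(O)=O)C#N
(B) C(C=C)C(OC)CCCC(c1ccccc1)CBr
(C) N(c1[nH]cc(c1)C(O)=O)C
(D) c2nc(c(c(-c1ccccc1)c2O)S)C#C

B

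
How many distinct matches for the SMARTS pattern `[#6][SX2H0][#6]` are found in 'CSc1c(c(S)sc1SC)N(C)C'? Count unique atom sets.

[#6][SX2H0][#6] is the SMARTS for a thioether: an aliphatic sulfur bridging two carbons with no H on the sulfur.
The molecule carries 2 separate instances of a methylthio ether (-SCH3) meeting every constraint; each maps to a distinct set of atoms, giving 2 matches.

2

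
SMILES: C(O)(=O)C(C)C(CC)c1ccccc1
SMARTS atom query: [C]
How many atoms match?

6

The query [C] means: uppercase C matches aliphatic (non-aromatic) carbon only.
Check the 14 heavy atoms by environment: 6× C → match; 6× c (aromatic) → no; 2× O → no.
That gives 6 matching atoms.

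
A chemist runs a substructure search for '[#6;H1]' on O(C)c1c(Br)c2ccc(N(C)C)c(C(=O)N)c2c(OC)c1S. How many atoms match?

The query [#6;H1] means: any carbon bearing exactly one hydrogen.
Check the 22 heavy atoms by environment: 8× c (aromatic, H0) → no; 2× c (aromatic, H1) → match; 3× O (H0) → no; 4× C (H3) → no; 1× C (H0) → no; 1× N (H2) → no; 1× N (H0) → no; 1× Br (H0) → no; 1× S (H1) → no.
That gives 2 matching atoms.

2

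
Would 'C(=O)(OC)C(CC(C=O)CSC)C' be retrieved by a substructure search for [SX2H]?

No

The pattern [SX2H] describes an aliphatic sulfur with two connections, one being H — a thiol.
The closest candidate here is a methylthio ether (-SCH3), but the sulfur has H0 (bonded to two carbons), not H1. No other fragment satisfies the full query, so there is no match.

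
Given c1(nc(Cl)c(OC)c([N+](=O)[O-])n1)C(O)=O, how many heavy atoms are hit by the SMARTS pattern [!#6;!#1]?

9

The query [!#6;!#1] means: not carbon and not hydrogen — any heteroatom.
Check the 15 heavy atoms by environment: 2× n (aromatic) → match; 4× c (aromatic) → no; 1× Cl → match; 1× N (charge +1) → match; 1× O (charge -1) → match; 4× O → match; 2× C → no.
Summing the matching environments: 2 + 1 + 1 + 1 + 4 = 9 matching atoms.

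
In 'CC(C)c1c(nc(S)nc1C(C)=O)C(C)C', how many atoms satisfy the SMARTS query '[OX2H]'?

The query [OX2H] means: aliphatic oxygen with two connections, one of which is H — an -OH oxygen.
Check the 16 heavy atoms by environment: 2× n (aromatic, H0, X2) → no; 4× c (aromatic, H0, X3) → no; 2× C (H1, X4) → no; 5× C (H3, X4) → no; 1× C (H0, X3) → no; 1× O (H0, X1) → no; 1× S (H1, X2) → no.
No environment satisfies the query, so 0 matching atoms.

0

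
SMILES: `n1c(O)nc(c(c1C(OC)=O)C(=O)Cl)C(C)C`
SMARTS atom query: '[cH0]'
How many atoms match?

4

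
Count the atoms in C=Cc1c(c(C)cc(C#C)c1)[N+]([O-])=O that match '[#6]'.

The query [#6] means: #6 matches any atom with atomic number 6 (carbon, aromatic or aliphatic).
Check the 14 heavy atoms by environment: 6× c (aromatic) → match; 5× C → match; 1× N (charge +1) → no; 1× O (charge -1) → no; 1× O → no.
Summing the matching environments: 6 + 5 = 11 matching atoms.

11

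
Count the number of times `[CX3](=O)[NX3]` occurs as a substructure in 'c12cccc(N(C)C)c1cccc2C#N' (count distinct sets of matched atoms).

0

[CX3](=O)[NX3] is the SMARTS for an amide: a carbonyl carbon bonded to a trivalent nitrogen.
The molecule has a nitrile (-C#N), but the nitrile N is NX1 (triple-bonded), not NX3; nothing else fits, so there are 0 matches.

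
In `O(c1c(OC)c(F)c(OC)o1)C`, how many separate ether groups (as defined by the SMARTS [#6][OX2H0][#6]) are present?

[#6][OX2H0][#6] is the SMARTS for an ether: an aliphatic oxygen bridging two carbons with no H on the oxygen.
The molecule carries 3 separate instances of a methoxy ether (-OCH3) meeting every constraint; each maps to a distinct set of atoms, giving 3 matches.

3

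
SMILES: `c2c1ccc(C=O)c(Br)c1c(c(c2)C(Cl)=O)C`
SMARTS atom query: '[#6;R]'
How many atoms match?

The query [#6;R] means: carbon that is part of a ring.
Check the 17 heavy atoms by environment: 10× c (aromatic, in 6-ring) → match; 3× C (acyclic) → no; 2× O (acyclic) → no; 1× Br (acyclic) → no; 1× Cl (acyclic) → no.
That gives 10 matching atoms.

10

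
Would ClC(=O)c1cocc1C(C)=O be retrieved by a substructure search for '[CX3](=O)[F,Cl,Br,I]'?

Yes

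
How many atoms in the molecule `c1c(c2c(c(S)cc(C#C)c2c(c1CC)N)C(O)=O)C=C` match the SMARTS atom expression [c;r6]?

10

The query [c;r6] means: aromatic carbon that belongs to a six-membered ring.
Check the 21 heavy atoms by environment: 10× c (aromatic, in 6-ring) → match; 7× C (acyclic) → no; 2× O (acyclic) → no; 1× S (acyclic) → no; 1× N (acyclic) → no.
That gives 10 matching atoms.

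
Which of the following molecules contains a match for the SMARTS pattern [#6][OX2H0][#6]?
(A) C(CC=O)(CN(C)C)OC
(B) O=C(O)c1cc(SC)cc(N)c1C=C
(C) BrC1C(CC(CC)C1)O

A

[#6][OX2H0][#6] describes an aliphatic oxygen bridging two carbons with no H on the oxygen (an ether).
(A) contains a methoxy ether (-OCH3), which satisfies every atom and bond constraint.
(B) has a carboxylic acid group (-C(=O)OH) but the -OH oxygen has H1; the =O is OX1, not OX2.
(C) has a hydroxyl group (-OH) but the oxygen has H1, not H0 bridging two carbons.
So the answer is (A).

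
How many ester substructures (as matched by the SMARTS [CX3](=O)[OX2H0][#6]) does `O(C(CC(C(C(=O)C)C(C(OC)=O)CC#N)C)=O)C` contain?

2

[CX3](=O)[OX2H0][#6] is the SMARTS for an ester: a carbonyl carbon bonded to an oxygen that is itself bonded to carbon (no H on that O).
The molecule carries 2 separate instances of a methyl-ester group (-C(=O)OCH3) meeting every constraint; each maps to a distinct set of atoms, giving 2 matches.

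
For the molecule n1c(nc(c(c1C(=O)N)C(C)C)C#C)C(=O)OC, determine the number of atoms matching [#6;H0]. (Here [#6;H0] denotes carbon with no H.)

Check the 18 heavy atoms by environment: 2× n (aromatic, H0) → no; 4× c (aromatic, H0) → match; 2× C (H1) → no; 3× C (H3) → no; 3× C (H0) → match; 3× O (H0) → no; 1× N (H2) → no.
Summing the matching environments: 4 + 3 = 7 matching atoms.

7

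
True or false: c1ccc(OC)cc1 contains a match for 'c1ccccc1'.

The pattern c1ccccc1 describes six aromatic carbons in a ring — a benzene ring.
The required atom environment is present in the molecule, so the pattern matches.

True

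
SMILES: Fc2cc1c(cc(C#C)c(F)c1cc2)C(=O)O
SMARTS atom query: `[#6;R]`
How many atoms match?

The query [#6;R] means: carbon that is part of a ring.
Check the 17 heavy atoms by environment: 10× c (aromatic, in 6-ring) → match; 3× C (acyclic) → no; 2× O (acyclic) → no; 2× F (acyclic) → no.
That gives 10 matching atoms.

10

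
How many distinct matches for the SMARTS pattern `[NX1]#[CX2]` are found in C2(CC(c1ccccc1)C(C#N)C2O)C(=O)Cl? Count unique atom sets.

[NX1]#[CX2] is the SMARTS for a nitrile: a nitrogen triple-bonded to a two-connected carbon.
Exactly one fragment in the molecule meets all constraints, giving 1 match.

1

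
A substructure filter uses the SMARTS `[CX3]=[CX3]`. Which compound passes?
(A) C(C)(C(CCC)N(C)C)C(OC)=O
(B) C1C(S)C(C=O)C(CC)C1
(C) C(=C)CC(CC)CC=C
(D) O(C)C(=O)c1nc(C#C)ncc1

C

[CX3]=[CX3] describes a non-aromatic C=C double bond between two sp2 carbons (an alkene).
(A) has an ethyl group (-CH2CH3) but its C-C bond is a single bond between CX4 carbons, not CX3=CX3.
(B) has an ethyl group (-CH2CH3) but its C-C bond is a single bond between CX4 carbons, not CX3=CX3.
(C) contains a vinyl group (-CH=CH2), which satisfies every atom and bond constraint.
(D) has an ethynyl group (-C#CH) but the C-C bond is a triple bond, not a double bond.
So the answer is (C).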